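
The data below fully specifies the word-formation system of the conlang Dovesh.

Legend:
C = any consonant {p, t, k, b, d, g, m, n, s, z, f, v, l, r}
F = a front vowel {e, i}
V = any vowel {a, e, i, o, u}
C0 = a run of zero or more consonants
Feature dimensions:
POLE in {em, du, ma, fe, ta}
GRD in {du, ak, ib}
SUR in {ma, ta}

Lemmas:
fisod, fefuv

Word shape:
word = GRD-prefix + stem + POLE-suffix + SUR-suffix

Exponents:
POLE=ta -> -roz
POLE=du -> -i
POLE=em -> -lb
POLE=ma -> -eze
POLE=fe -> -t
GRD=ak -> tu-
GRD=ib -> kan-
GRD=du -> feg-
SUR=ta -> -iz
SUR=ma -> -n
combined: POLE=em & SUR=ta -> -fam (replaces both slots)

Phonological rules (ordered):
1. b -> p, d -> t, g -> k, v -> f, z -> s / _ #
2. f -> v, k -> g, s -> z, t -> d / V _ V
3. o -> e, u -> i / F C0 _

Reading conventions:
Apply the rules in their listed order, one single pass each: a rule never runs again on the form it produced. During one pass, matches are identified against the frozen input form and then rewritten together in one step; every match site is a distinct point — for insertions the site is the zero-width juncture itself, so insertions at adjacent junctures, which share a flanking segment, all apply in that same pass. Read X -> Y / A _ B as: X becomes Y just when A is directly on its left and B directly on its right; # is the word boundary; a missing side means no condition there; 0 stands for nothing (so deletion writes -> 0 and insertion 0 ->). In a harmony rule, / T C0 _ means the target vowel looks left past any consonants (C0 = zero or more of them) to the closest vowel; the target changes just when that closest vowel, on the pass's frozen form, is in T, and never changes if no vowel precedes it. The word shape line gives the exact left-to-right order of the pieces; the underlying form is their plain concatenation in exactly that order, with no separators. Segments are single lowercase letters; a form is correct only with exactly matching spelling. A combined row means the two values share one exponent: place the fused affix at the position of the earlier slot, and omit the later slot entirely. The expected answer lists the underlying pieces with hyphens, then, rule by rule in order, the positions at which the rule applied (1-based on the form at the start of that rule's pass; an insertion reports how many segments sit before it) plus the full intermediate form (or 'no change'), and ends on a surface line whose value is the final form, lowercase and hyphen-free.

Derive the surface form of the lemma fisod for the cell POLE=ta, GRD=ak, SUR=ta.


underlying: tu-fisod-roz-iz
1. b -> p, d -> t, g -> k, v -> f, z -> s / _ #: fires at position(s) 12: tufisodrozis
2. f -> v, k -> g, s -> z, t -> d / V _ V: fires at position(s) 3, 5: tuvizodrozis
3. o -> e, u -> i / F C0 _: fires at position(s) 6: tuvizedrozis
surface: tuvizedrozis


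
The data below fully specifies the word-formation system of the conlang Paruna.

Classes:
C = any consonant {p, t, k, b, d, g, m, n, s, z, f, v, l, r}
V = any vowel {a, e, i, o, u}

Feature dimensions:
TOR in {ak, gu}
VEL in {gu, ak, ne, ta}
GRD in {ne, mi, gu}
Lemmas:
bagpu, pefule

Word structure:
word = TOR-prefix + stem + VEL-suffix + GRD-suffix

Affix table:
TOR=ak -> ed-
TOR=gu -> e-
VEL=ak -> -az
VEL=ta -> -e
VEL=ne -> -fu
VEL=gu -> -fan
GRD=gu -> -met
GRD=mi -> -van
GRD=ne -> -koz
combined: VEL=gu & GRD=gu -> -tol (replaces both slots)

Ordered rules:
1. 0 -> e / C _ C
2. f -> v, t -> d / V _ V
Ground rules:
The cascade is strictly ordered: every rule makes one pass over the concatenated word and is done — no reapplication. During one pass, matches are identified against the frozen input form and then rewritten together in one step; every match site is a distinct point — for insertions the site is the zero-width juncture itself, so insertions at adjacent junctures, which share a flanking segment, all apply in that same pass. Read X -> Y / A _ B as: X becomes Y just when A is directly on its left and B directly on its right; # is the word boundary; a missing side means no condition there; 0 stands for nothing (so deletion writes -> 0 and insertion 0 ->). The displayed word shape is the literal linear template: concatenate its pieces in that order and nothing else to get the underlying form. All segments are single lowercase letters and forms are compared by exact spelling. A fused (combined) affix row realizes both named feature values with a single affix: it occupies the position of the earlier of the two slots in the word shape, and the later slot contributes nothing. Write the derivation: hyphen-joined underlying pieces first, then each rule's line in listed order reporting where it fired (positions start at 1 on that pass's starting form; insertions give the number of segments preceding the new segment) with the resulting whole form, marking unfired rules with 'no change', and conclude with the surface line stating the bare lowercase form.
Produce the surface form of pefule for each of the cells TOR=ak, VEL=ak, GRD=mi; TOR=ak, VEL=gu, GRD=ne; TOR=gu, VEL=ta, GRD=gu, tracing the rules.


cell TOR=ak, VEL=ak, GRD=mi:
underlying: ed-pefule-az-van
1. 0 -> e / C _ C: inserts after position(s) 2, 10: edepefuleazevan
2. f -> v, t -> d / V _ V: fires at position(s) 6: edepevuleazevan
surface: edepevuleazevan

cell TOR=ak, VEL=gu, GRD=ne:
underlying: ed-pefule-fan-koz
1. 0 -> e / C _ C: inserts after position(s) 2, 11: edepefulefanekoz
2. f -> v, t -> d / V _ V: fires at position(s) 6, 10: edepevulevanekoz
surface: edepevulevanekoz

cell TOR=gu, VEL=ta, GRD=gu:
underlying: e-pefule-e-met
1. 0 -> e / C _ C: no change
2. f -> v, t -> d / V _ V: fires at position(s) 4: epevuleemet
surface: epevuleemet


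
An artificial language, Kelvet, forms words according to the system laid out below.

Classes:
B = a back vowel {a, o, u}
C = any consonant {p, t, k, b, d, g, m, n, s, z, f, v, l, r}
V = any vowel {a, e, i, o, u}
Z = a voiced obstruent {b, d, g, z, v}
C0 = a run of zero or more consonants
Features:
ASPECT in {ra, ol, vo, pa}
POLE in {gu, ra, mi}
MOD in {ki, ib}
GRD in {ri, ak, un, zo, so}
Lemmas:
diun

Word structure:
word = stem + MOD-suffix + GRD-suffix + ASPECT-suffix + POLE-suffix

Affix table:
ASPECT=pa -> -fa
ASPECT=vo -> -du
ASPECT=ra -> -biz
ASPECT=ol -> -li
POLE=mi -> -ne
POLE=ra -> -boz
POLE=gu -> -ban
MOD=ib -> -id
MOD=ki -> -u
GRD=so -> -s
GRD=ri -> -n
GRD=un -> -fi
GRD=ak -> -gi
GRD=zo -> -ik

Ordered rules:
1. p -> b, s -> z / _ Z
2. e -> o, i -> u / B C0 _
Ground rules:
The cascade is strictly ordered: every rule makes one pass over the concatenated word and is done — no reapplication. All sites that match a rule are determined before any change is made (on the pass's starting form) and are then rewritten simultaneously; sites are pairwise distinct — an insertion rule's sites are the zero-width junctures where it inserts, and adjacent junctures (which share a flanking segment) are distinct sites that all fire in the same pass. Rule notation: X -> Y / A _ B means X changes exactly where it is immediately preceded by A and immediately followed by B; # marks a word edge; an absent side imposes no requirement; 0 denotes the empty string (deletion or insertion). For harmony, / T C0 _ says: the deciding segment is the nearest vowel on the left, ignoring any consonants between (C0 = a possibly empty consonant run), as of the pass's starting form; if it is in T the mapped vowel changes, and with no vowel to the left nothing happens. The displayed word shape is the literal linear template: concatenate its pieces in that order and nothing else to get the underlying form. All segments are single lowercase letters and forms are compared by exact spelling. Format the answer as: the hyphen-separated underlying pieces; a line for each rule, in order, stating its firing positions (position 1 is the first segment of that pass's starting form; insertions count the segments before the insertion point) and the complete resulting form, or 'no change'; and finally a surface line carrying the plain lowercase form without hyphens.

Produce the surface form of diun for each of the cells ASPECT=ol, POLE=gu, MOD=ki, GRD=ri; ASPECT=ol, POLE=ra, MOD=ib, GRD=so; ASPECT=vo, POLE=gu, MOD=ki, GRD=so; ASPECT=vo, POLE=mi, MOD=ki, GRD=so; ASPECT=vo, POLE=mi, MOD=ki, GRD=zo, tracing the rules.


cell ASPECT=ol, POLE=gu, MOD=ki, GRD=ri:
underlying: diun-u-n-li-ban
1. p -> b, s -> z / _ Z: no change
2. e -> o, i -> u / B C0 _: fires at position(s) 8: diununluban
surface: diununluban

cell ASPECT=ol, POLE=ra, MOD=ib, GRD=so:
underlying: diun-id-s-li-boz
1. p -> b, s -> z / _ Z: no change
2. e -> o, i -> u / B C0 _: fires at position(s) 5: diunudsliboz
surface: diunudsliboz

cell ASPECT=vo, POLE=gu, MOD=ki, GRD=so:
underlying: diun-u-s-du-ban
1. p -> b, s -> z / _ Z: fires at position(s) 6: diunuzduban
2. e -> o, i -> u / B C0 _: no change
surface: diunuzduban

cell ASPECT=vo, POLE=mi, MOD=ki, GRD=so:
underlying: diun-u-s-du-ne
1. p -> b, s -> z / _ Z: fires at position(s) 6: diunuzdune
2. e -> o, i -> u / B C0 _: fires at position(s) 10: diunuzduno
surface: diunuzduno

cell ASPECT=vo, POLE=mi, MOD=ki, GRD=zo:
underlying: diun-u-ik-du-ne
1. p -> b, s -> z / _ Z: no change
2. e -> o, i -> u / B C0 _: fires at position(s) 6, 11: diunuukduno
surface: diunuukduno


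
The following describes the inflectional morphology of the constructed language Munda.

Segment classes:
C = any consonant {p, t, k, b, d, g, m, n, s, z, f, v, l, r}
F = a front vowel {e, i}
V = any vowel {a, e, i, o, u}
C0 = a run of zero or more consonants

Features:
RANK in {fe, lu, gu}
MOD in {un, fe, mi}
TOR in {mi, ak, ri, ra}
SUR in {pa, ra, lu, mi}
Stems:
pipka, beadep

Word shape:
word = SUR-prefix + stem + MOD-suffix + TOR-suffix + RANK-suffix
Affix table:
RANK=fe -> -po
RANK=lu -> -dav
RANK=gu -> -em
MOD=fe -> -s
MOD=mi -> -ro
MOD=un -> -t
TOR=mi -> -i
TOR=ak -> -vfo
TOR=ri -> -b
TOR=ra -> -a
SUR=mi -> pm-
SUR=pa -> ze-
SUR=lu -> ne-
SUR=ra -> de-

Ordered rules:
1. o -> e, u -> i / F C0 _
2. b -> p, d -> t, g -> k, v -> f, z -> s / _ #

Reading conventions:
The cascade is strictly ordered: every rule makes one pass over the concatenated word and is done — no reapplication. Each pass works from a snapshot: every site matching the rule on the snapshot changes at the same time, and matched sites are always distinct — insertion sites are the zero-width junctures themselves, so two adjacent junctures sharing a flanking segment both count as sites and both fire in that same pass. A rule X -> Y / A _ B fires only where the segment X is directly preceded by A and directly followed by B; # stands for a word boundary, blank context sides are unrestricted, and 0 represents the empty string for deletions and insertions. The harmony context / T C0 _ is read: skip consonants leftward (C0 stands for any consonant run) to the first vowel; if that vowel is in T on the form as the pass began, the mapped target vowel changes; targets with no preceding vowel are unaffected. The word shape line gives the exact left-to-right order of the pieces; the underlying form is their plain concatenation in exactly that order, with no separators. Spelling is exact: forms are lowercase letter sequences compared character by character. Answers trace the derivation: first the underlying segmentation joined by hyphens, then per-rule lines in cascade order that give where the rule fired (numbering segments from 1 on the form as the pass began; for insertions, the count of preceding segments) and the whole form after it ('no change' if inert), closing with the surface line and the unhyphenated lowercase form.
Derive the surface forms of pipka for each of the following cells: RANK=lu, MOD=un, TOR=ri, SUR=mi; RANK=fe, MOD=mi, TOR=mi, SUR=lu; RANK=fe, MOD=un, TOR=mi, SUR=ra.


cell RANK=lu, MOD=un, TOR=ri, SUR=mi:
underlying: pm-pipka-t-b-dav
1. o -> e, u -> i / F C0 _: no change
2. b -> p, d -> t, g -> k, v -> f, z -> s / _ #: fires at position(s) 12: pmpipkatbdaf
surface: pmpipkatbdaf

cell RANK=fe, MOD=mi, TOR=mi, SUR=lu:
underlying: ne-pipka-ro-i-po
1. o -> e, u -> i / F C0 _: fires at position(s) 12: nepipkaroipe
2. b -> p, d -> t, g -> k, v -> f, z -> s / _ #: no change
surface: nepipkaroipe

cell RANK=fe, MOD=un, TOR=mi, SUR=ra:
underlying: de-pipka-t-i-po
1. o -> e, u -> i / F C0 _: fires at position(s) 11: depipkatipe
2. b -> p, d -> t, g -> k, v -> f, z -> s / _ #: no change
surface: depipkatipe


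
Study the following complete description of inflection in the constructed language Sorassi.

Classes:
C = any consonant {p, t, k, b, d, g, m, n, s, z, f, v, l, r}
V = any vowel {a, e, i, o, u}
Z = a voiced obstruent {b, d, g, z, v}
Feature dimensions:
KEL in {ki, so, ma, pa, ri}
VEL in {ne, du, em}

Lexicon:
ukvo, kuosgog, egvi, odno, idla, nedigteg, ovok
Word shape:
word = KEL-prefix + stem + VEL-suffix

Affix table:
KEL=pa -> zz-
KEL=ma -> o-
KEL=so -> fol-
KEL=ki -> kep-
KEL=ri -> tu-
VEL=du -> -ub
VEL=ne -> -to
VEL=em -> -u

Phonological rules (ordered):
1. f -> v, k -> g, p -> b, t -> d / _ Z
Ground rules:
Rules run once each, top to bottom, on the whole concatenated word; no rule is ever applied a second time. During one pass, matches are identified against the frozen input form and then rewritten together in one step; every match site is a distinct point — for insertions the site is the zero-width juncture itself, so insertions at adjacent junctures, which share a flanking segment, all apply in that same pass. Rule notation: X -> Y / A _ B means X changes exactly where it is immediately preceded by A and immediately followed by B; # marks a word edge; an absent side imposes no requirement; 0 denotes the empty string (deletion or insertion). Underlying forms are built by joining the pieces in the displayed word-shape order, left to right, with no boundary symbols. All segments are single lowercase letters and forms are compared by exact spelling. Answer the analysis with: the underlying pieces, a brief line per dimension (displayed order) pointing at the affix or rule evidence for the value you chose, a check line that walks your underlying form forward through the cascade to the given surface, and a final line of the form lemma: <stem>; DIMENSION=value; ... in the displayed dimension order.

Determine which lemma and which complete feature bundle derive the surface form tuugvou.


underlying: tu-ukvo-u
KEL=ri - signalled by the affix tu-
VEL=em - signalled by the affix -u
check: tuukvou -> tuugvou
lemma: ukvo; KEL=ri; VEL=em


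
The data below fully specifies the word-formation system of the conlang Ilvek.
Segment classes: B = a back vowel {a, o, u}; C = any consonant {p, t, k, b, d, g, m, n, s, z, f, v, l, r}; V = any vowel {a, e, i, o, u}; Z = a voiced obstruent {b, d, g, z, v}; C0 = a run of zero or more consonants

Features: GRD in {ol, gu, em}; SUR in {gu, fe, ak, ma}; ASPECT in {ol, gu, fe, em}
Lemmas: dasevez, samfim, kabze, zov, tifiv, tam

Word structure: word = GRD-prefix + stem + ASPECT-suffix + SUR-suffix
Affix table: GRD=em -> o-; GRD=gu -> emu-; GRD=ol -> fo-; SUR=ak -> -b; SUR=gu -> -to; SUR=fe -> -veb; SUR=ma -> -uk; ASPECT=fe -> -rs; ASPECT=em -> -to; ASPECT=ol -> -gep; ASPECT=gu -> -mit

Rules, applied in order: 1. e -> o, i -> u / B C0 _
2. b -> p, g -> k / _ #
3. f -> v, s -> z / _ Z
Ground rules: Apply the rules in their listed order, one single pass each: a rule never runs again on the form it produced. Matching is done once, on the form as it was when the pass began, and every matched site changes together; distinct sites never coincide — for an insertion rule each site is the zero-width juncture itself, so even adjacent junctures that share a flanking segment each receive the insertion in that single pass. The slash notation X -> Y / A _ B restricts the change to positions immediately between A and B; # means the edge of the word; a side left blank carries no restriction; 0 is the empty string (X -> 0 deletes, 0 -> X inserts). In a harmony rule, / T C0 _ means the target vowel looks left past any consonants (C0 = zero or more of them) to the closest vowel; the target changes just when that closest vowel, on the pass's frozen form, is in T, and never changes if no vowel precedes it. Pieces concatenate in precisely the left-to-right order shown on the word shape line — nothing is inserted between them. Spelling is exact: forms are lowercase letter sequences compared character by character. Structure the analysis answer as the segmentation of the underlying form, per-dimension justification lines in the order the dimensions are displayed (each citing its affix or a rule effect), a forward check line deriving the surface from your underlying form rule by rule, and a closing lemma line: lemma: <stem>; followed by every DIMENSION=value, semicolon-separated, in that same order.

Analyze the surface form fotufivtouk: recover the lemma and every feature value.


underlying: fo-tifiv-to-uk
GRD=ol - signalled by the affix fo-
SUR=ma - signalled by the affix -uk
ASPECT=em - signalled by the affix -to
check: fotifivtouk -> fotufivtouk -> fotufivtouk -> fotufivtouk
lemma: tifiv; GRD=ol; SUR=ma; ASPECT=em


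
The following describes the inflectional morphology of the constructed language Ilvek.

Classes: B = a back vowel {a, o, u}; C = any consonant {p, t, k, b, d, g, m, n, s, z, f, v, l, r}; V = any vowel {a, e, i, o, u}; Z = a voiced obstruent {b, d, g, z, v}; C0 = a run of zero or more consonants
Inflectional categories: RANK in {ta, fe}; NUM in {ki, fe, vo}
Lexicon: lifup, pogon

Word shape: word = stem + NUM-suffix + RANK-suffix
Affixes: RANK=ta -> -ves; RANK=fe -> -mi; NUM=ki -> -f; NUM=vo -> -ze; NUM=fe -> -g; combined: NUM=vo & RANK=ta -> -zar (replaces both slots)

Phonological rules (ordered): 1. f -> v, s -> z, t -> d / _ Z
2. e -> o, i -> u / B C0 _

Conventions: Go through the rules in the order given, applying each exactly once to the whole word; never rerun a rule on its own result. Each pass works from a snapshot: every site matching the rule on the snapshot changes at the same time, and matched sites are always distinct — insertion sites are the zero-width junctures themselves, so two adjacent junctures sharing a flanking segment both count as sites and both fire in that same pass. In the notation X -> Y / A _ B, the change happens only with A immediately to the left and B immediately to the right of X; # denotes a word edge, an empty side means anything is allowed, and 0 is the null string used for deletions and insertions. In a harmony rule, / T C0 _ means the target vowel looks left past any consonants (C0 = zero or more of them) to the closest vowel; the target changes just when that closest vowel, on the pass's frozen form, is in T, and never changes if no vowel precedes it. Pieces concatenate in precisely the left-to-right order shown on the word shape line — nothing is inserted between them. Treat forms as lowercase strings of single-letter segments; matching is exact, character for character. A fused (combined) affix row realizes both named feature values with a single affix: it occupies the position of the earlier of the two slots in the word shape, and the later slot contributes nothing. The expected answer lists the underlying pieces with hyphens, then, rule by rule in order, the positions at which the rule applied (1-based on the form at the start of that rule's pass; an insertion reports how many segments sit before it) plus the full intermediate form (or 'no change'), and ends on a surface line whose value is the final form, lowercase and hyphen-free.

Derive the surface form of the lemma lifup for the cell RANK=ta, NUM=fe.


underlying: lifup-g-ves
1. f -> v, s -> z, t -> d / _ Z: no change
2. e -> o, i -> u / B C0 _: fires at position(s) 8: lifupgvos
surface: lifupgvos


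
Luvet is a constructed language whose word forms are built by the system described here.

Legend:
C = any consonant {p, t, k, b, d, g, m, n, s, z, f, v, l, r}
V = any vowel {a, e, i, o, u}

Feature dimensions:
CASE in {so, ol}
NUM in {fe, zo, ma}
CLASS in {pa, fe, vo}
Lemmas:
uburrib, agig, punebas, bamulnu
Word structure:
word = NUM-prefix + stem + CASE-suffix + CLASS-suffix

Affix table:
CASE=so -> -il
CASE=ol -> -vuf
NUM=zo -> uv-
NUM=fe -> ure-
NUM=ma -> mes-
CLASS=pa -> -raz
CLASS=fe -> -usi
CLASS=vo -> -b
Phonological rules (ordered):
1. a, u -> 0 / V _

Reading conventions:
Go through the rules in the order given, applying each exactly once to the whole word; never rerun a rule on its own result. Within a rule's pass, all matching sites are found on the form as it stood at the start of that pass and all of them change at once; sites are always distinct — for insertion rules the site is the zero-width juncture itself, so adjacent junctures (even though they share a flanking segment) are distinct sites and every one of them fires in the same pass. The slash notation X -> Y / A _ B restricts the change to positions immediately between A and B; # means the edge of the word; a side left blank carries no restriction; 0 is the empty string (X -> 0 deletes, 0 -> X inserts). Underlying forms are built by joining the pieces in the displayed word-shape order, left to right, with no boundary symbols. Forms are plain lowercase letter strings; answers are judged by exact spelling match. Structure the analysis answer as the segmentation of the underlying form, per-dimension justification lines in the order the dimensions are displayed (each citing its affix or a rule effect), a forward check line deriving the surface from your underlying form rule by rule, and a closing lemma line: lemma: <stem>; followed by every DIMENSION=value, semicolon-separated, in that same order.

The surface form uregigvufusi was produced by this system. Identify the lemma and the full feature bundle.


underlying: ure-agig-vuf-usi
CASE=ol - signalled by the affix -vuf
NUM=fe - signalled by the affix ure-
CLASS=fe - signalled by the affix -usi
check: ureagigvufusi -> uregigvufusi
lemma: agig; CASE=ol; NUM=fe; CLASS=fe


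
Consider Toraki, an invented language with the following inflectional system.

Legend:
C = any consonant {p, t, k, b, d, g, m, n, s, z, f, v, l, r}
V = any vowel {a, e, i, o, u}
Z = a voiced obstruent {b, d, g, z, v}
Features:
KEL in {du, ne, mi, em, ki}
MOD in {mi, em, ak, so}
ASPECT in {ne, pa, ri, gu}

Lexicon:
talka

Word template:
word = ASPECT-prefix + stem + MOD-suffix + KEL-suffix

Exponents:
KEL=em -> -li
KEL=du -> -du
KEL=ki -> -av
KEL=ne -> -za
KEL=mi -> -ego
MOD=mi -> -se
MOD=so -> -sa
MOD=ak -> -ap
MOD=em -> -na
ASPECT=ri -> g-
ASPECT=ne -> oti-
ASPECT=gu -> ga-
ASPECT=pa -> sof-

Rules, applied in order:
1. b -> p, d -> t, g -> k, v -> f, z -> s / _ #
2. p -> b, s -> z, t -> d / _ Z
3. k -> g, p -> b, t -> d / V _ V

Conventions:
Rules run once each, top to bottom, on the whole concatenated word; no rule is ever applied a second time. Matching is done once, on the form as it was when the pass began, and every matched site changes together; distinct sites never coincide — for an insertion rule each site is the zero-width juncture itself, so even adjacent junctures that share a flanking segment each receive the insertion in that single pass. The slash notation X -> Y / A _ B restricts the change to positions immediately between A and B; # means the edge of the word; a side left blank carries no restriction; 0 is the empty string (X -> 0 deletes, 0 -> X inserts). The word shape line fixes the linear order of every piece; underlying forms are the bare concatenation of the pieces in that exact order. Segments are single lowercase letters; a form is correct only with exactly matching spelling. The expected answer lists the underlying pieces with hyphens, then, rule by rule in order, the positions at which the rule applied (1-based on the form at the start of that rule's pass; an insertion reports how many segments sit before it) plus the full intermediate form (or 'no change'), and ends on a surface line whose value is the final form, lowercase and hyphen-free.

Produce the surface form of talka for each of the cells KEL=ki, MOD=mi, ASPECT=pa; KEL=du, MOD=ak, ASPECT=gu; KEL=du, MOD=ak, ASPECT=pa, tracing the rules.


cell KEL=ki, MOD=mi, ASPECT=pa:
underlying: sof-talka-se-av
1. b -> p, d -> t, g -> k, v -> f, z -> s / _ #: fires at position(s) 12: softalkaseaf
2. p -> b, s -> z, t -> d / _ Z: no change
3. k -> g, p -> b, t -> d / V _ V: no change
surface: softalkaseaf

cell KEL=du, MOD=ak, ASPECT=gu:
underlying: ga-talka-ap-du
1. b -> p, d -> t, g -> k, v -> f, z -> s / _ #: no change
2. p -> b, s -> z, t -> d / _ Z: fires at position(s) 9: gatalkaabdu
3. k -> g, p -> b, t -> d / V _ V: fires at position(s) 3: gadalkaabdu
surface: gadalkaabdu

cell KEL=du, MOD=ak, ASPECT=pa:
underlying: sof-talka-ap-du
1. b -> p, d -> t, g -> k, v -> f, z -> s / _ #: no change
2. p -> b, s -> z, t -> d / _ Z: fires at position(s) 10: softalkaabdu
3. k -> g, p -> b, t -> d / V _ V: no change
surface: softalkaabdu


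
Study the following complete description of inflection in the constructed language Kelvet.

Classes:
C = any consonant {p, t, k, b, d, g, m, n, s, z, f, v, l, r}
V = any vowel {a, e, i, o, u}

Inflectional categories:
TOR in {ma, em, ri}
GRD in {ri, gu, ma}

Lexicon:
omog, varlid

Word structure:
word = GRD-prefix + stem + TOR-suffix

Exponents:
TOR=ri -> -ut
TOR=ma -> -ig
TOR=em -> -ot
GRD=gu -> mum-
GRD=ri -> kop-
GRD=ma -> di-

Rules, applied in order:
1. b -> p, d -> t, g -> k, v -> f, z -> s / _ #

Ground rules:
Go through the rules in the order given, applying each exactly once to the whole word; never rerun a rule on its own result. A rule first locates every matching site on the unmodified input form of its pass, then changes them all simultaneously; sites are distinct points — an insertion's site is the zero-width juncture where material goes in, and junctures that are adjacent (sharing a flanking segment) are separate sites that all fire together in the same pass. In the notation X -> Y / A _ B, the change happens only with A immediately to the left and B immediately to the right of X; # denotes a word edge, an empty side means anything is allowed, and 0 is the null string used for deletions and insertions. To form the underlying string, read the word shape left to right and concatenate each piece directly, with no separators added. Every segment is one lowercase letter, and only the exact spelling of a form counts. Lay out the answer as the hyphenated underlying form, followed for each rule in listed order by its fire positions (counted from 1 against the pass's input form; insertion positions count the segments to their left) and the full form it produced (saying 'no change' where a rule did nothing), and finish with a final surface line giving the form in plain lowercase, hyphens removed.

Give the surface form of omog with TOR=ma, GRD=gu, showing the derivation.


underlying: mum-omog-ig
1. b -> p, d -> t, g -> k, v -> f, z -> s / _ #: fires at position(s) 9: mumomogik
surface: mumomogik


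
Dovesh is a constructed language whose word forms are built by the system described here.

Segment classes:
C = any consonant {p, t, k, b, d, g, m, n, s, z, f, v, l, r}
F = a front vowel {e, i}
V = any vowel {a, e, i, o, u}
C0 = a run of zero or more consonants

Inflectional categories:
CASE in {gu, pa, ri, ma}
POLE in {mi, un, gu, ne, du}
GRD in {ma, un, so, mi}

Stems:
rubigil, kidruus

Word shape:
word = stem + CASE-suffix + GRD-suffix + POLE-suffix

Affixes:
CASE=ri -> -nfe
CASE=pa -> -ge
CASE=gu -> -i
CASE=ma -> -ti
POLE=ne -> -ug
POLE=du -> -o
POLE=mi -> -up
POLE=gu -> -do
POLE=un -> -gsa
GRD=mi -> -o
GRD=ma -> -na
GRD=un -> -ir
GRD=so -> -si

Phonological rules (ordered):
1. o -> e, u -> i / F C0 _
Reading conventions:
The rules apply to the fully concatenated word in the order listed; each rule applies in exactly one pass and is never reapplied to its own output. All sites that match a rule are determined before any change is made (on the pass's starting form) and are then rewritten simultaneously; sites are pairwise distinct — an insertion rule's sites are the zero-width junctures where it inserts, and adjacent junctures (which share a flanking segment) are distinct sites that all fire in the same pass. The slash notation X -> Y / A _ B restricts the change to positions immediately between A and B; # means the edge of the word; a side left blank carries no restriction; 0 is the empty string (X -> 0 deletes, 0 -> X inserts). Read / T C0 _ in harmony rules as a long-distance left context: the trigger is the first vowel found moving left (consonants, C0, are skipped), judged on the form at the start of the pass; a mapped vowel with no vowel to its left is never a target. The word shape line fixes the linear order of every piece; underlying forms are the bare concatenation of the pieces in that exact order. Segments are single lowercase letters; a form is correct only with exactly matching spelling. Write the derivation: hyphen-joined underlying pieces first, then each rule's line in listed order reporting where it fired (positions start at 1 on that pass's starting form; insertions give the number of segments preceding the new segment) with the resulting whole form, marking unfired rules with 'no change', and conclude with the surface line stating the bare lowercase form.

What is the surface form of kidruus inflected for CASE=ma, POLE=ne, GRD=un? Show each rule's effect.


underlying: kidruus-ti-ir-ug
1. o -> e, u -> i / F C0 _: fires at position(s) 5, 12: kidriustiirig
surface: kidriustiirig


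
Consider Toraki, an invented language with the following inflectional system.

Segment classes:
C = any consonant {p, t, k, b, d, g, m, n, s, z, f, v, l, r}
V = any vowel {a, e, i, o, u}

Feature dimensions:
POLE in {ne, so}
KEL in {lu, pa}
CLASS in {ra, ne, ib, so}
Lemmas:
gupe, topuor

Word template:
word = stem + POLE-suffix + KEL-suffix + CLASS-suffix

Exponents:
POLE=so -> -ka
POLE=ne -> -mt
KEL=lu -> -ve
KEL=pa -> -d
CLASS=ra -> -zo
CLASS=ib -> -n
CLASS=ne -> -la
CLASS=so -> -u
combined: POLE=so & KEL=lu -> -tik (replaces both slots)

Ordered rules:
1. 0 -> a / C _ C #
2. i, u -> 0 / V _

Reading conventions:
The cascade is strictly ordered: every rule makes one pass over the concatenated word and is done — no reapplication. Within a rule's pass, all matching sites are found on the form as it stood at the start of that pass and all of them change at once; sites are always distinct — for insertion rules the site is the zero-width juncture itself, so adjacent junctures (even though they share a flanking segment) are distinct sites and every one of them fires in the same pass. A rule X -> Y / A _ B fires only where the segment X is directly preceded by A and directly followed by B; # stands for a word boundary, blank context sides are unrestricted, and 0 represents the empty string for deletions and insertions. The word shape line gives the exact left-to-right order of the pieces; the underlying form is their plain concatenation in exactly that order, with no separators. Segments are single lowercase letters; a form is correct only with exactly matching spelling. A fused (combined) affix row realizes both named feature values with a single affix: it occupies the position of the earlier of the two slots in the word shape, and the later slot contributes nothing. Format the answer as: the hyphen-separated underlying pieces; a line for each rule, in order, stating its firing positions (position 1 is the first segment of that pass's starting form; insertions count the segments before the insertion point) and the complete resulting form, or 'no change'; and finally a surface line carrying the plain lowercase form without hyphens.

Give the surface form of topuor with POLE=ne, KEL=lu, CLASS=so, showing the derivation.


underlying: topuor-mt-ve-u
1. 0 -> a / C _ C #: no change
2. i, u -> 0 / V _: fires at position(s) 11: topuormtve
surface: topuormtve


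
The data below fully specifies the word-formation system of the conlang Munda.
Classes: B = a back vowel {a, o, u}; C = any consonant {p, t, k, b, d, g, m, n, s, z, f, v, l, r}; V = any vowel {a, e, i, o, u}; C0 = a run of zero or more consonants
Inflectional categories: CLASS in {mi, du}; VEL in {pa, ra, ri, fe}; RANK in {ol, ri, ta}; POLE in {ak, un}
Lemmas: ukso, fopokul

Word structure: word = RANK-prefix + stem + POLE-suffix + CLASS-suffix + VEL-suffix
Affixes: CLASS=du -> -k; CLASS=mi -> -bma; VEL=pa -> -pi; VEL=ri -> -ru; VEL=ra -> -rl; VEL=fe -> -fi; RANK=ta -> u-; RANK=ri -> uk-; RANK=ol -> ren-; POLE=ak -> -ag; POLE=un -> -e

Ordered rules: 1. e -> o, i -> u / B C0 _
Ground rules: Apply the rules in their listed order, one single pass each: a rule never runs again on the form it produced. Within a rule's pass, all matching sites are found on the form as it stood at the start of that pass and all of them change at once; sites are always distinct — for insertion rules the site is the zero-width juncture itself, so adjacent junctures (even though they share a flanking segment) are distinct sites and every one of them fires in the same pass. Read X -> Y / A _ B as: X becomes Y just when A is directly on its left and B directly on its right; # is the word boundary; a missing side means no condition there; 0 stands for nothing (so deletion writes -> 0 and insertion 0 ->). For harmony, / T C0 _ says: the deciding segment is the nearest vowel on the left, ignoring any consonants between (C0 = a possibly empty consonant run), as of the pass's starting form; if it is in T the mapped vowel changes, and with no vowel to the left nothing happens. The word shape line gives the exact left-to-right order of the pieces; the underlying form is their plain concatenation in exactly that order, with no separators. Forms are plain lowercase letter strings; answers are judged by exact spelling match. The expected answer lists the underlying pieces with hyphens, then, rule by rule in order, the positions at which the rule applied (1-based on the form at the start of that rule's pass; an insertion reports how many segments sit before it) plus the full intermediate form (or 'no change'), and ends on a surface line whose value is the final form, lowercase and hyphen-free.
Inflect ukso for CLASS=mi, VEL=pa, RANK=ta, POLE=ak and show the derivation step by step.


underlying: u-ukso-ag-bma-pi
1. e -> o, i -> u / B C0 _: fires at position(s) 12: uuksoagbmapu
surface: uuksoagbmapu


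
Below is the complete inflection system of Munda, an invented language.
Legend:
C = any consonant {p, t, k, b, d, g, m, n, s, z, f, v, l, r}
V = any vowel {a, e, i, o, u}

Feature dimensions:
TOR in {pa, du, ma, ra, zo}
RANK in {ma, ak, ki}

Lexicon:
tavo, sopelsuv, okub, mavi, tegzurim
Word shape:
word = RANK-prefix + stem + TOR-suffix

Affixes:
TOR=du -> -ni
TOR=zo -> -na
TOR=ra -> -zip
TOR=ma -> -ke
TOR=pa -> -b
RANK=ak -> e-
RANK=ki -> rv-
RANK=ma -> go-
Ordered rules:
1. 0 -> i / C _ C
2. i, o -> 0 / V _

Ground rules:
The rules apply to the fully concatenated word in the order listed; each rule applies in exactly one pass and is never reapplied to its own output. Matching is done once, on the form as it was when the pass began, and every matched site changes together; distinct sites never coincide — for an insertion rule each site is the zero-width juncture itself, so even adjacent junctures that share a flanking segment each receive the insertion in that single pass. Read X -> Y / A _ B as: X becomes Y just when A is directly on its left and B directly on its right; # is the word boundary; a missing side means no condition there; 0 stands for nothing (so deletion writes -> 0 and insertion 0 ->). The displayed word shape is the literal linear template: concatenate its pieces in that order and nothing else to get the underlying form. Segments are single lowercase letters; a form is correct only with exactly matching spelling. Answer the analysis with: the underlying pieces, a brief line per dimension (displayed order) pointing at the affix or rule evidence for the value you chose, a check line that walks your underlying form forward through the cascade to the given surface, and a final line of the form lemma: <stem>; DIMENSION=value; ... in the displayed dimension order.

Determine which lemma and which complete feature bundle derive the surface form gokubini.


underlying: go-okub-ni
TOR=du - signalled by the affix -ni
RANK=ma - signalled by the affix go-
check: gookubni -> gookubini -> gokubini
lemma: okub; TOR=du; RANK=ma


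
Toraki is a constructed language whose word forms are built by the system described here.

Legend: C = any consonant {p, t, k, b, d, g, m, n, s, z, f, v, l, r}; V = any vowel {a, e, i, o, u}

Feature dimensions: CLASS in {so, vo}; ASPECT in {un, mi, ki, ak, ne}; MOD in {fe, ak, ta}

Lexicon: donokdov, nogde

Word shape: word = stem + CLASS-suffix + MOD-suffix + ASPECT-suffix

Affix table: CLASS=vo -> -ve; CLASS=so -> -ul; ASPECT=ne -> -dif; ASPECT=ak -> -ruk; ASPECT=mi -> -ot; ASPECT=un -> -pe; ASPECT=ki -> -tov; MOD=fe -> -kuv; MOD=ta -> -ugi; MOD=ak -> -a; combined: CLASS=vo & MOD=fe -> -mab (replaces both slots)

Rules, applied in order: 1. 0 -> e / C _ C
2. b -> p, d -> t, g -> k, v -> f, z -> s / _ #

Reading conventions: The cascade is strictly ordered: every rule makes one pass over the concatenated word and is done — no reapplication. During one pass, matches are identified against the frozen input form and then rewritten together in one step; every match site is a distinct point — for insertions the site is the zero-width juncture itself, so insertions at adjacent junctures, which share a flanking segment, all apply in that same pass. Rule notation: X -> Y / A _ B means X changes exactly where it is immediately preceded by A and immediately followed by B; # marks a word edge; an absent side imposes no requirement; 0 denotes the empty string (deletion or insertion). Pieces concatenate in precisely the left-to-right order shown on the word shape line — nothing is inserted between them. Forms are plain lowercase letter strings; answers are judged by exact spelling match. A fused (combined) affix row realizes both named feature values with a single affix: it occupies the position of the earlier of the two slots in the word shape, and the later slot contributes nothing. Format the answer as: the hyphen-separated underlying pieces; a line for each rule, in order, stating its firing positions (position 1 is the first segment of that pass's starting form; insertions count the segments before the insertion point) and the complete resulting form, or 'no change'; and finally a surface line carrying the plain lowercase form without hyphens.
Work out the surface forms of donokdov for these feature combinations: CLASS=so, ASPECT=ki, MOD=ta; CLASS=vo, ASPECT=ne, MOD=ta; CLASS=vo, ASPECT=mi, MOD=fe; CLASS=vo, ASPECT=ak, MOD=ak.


cell CLASS=so, ASPECT=ki, MOD=ta:
underlying: donokdov-ul-ugi-tov
1. 0 -> e / C _ C: inserts after position(s) 5: donokedovulugitov
2. b -> p, d -> t, g -> k, v -> f, z -> s / _ #: fires at position(s) 17: donokedovulugitof
surface: donokedovulugitof

cell CLASS=vo, ASPECT=ne, MOD=ta:
underlying: donokdov-ve-ugi-dif
1. 0 -> e / C _ C: inserts after position(s) 5, 8: donokedoveveugidif
2. b -> p, d -> t, g -> k, v -> f, z -> s / _ #: no change
surface: donokedoveveugidif

cell CLASS=vo, ASPECT=mi, MOD=fe:
underlying: donokdov-mab-ot
1. 0 -> e / C _ C: inserts after position(s) 5, 8: donokedovemabot
2. b -> p, d -> t, g -> k, v -> f, z -> s / _ #: no change
surface: donokedovemabot

cell CLASS=vo, ASPECT=ak, MOD=ak:
underlying: donokdov-ve-a-ruk
1. 0 -> e / C _ C: inserts after position(s) 5, 8: donokedovevearuk
2. b -> p, d -> t, g -> k, v -> f, z -> s / _ #: no change
surface: donokedovevearuk


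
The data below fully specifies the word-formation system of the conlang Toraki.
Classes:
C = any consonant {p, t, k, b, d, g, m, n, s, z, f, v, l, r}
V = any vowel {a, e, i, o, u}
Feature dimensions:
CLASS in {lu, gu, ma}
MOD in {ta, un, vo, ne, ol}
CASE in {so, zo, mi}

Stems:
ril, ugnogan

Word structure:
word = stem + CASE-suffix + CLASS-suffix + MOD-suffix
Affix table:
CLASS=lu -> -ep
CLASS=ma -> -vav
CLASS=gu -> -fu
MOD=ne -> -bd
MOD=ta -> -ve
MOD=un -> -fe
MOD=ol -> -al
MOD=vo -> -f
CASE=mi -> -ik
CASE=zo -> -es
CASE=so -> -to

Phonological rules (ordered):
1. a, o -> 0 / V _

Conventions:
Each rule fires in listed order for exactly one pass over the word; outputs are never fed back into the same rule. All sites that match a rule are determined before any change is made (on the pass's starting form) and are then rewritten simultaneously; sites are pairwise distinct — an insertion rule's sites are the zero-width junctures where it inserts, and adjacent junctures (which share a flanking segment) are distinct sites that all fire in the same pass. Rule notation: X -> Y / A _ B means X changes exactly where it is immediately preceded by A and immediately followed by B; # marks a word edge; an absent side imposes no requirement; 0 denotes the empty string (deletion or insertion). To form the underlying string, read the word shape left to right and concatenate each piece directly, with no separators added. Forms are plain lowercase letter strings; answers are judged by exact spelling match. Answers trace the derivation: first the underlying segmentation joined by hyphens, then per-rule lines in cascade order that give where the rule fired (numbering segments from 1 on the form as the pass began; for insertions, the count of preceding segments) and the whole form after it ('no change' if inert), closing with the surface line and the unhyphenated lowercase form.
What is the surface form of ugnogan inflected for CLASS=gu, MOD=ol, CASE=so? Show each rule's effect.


underlying: ugnogan-to-fu-al
1. a, o -> 0 / V _: fires at position(s) 12: ugnogantoful
surface: ugnogantoful
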